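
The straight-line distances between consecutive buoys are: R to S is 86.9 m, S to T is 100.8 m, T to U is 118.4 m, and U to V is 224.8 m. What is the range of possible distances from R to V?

0 ≤ RV ≤ 530.9 m

The maximum is all hops collinear in one direction: 86.9 + 100.8 + 118.4 + 224.8 = 530.9.
The longest hop is 224.8; the others sum to 306.1. Since 224.8 ≤ 306.1, the path can fold back on itself completely, so the minimum distance is 0.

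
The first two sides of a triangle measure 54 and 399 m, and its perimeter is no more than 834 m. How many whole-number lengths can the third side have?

36

Triangle inequality: 345 < x < 453. Perimeter ≤ 834 gives x ≤ 834 − 54 − 399 = 381.
So 345 < x ≤ 381; integers 346 through 381: 36 values.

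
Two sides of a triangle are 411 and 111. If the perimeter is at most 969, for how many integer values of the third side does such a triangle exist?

Triangle inequality: 300 < x < 522. Perimeter ≤ 969 gives x ≤ 969 − 411 − 111 = 447.
So 300 < x ≤ 447; integers 301 through 447: 147 values.

147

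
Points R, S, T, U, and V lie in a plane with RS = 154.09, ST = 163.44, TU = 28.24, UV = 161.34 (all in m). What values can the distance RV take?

The maximum is all hops collinear in one direction: 154.09 + 163.44 + 28.24 + 161.34 = 507.11.
The longest hop is 163.44; the others sum to 343.67. Since 163.44 ≤ 343.67, the path can fold back on itself completely, so the minimum distance is 0.

0 ≤ RV ≤ 507.11 m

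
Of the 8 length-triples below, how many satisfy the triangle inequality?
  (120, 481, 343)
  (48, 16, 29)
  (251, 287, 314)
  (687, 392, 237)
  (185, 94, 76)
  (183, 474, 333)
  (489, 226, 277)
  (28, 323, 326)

(120,343,481): 120+343 ≤ 481 → not valid
(16,29,48): 16+29 ≤ 48 → not valid
(251,287,314): 251+287 > 314 → valid
(237,392,687): 237+392 ≤ 687 → not valid
(76,94,185): 76+94 ≤ 185 → not valid
(183,333,474): 183+333 > 474 → valid
(226,277,489): 226+277 > 489 → valid
(28,323,326): 28+323 > 326 → valid
4 of the 8 triples form a triangle.

4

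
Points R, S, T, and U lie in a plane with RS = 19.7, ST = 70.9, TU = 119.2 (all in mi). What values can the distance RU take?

The maximum is all hops collinear in one direction: 19.7 + 70.9 + 119.2 = 209.8.
The longest hop is 119.2; the others sum to 90.6. Folding the others back against it leaves at least 119.2 − 90.6 = 28.6.

28.6 ≤ RU ≤ 209.8 mi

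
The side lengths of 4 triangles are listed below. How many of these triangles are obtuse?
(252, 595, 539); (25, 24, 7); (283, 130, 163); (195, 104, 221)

1

(252,595,539): 252²+539² = 354025 = 595² → right
(25,24,7): 7²+24² = 625 = 25² → right
(283,130,163): 130²+163² = 43469 < 80089 = 283² → obtuse
(195,104,221): 104²+195² = 48841 = 221² → right
1 of the 4 is obtuse.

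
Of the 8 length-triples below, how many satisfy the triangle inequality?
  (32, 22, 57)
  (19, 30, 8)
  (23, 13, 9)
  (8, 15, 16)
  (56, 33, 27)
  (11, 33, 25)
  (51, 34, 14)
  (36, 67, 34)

(22,32,57): 22+32 ≤ 57 → not valid
(8,19,30): 8+19 ≤ 30 → not valid
(9,13,23): 9+13 ≤ 23 → not valid
(8,15,16): 8+15 > 16 → valid
(27,33,56): 27+33 > 56 → valid
(11,25,33): 11+25 > 33 → valid
(14,34,51): 14+34 ≤ 51 → not valid
(34,36,67): 34+36 > 67 → valid
4 of the 8 triples form a triangle.

4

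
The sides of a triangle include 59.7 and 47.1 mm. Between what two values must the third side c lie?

By the triangle inequality, c must be less than 59.7 + 47.1 = 106.8 and greater than |59.7 − 47.1| = 12.6.

12.6 < c < 106.8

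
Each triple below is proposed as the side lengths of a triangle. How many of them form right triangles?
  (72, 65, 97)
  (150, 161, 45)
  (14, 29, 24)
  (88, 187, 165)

(72,65,97): 65²+72² = 9409 = 97² → right
(150,161,45): 45²+150² = 24525 < 25921 = 161² → obtuse
(14,29,24): 14²+24² = 772 < 841 = 29² → obtuse
(88,187,165): 88²+165² = 34969 = 187² → right
2 of the 4 are right.

2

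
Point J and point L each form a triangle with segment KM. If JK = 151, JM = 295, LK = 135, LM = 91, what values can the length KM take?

144 < KM < 226

From triangle JKM: |151 − 295| < KM < 151 + 295, i.e. 144 < KM < 446.
From triangle LKM: 44 < KM < 226.
Both must hold, so KM lies in the intersection.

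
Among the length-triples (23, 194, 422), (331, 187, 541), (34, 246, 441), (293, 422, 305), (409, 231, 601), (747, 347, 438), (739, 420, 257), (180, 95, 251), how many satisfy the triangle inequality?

(23,194,422): 23+194 ≤ 422 → not valid
(187,331,541): 187+331 ≤ 541 → not valid
(34,246,441): 34+246 ≤ 441 → not valid
(293,305,422): 293+305 > 422 → valid
(231,409,601): 231+409 > 601 → valid
(347,438,747): 347+438 > 747 → valid
(257,420,739): 257+420 ≤ 739 → not valid
(95,180,251): 95+180 > 251 → valid
4 of the 8 triples form a triangle.

4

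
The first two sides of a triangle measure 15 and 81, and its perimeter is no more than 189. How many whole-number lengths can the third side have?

27

Triangle inequality: 66 < x < 96. Perimeter ≤ 189 gives x ≤ 189 − 15 − 81 = 93.
So 66 < x ≤ 93; integers 67 through 93: 27 values.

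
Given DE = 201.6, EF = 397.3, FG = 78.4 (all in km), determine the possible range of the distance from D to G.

117.3 ≤ DG ≤ 677.3 km

The maximum is all hops collinear in one direction: 201.6 + 397.3 + 78.4 = 677.3.
The longest hop is 397.3; the others sum to 280.0. Folding the others back against it leaves at least 397.3 − 280.0 = 117.3.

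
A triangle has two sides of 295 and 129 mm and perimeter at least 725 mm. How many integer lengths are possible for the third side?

Triangle inequality: 166 < x < 424. Perimeter ≥ 725 gives x ≥ 725 − 295 − 129 = 301.
So 301 ≤ x < 424; integers 301 through 423: 123 values.

123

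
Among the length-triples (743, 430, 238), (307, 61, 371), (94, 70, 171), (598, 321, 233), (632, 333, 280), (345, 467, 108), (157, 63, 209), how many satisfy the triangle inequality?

1

(238,430,743): 238+430 ≤ 743 → not valid
(61,307,371): 61+307 ≤ 371 → not valid
(70,94,171): 70+94 ≤ 171 → not valid
(233,321,598): 233+321 ≤ 598 → not valid
(280,333,632): 280+333 ≤ 632 → not valid
(108,345,467): 108+345 ≤ 467 → not valid
(63,157,209): 63+157 > 209 → valid
1 of the 7 triples forms a triangle.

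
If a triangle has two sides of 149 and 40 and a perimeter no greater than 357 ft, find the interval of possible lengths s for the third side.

Triangle inequality alone gives 109 < s < 189.
The perimeter condition gives s ≤ 357 − 149 − 40 = 168.
Intersecting the two: 109 < s ≤ 168.

109 < s ≤ 168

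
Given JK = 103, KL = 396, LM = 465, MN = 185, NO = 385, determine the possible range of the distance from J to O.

0 ≤ JO ≤ 1534

The maximum is all hops collinear in one direction: 103 + 396 + 465 + 185 + 385 = 1534.
The longest hop is 465; the others sum to 1069. Since 465 ≤ 1069, the path can fold back on itself completely, so the minimum distance is 0.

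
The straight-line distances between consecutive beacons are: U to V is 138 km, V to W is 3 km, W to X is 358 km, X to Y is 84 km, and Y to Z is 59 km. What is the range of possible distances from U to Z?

74 ≤ UZ ≤ 642 km

The maximum is all hops collinear in one direction: 138 + 3 + 358 + 84 + 59 = 642.
The longest hop is 358; the others sum to 284. Folding the others back against it leaves at least 358 − 284 = 74.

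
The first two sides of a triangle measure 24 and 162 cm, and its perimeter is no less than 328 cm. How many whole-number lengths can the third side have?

Triangle inequality: 138 < x < 186. Perimeter ≥ 328 gives x ≥ 328 − 24 − 162 = 142.
So 142 ≤ x < 186; integers 142 through 185: 44 values.

44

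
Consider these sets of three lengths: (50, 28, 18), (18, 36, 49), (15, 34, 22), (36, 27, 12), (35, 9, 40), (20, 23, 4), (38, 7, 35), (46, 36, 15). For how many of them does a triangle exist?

7

(18,28,50): 18+28 ≤ 50 → not valid
(18,36,49): 18+36 > 49 → valid
(15,22,34): 15+22 > 34 → valid
(12,27,36): 12+27 > 36 → valid
(9,35,40): 9+35 > 40 → valid
(4,20,23): 4+20 > 23 → valid
(7,35,38): 7+35 > 38 → valid
(15,36,46): 15+36 > 46 → valid
7 of the 8 triples form a triangle.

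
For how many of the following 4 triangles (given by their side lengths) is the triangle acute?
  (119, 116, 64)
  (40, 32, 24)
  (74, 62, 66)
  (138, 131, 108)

(119,116,64): 64²+116² = 17552 > 14161 = 119² → acute
(40,32,24): 24²+32² = 1600 = 40² → right
(74,62,66): 62²+66² = 8200 > 5476 = 74² → acute
(138,131,108): 108²+131² = 28825 > 19044 = 138² → acute
3 of the 4 are acute.

3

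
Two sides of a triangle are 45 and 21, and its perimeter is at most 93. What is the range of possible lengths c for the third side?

Triangle inequality alone gives 24 < c < 66.
The perimeter condition gives c ≤ 93 − 45 − 21 = 27.
Intersecting the two: 24 < c ≤ 27.

24 < c ≤ 27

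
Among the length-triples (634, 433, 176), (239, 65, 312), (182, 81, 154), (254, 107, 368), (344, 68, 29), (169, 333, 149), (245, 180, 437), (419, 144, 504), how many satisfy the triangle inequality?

(176,433,634): 176+433 ≤ 634 → not valid
(65,239,312): 65+239 ≤ 312 → not valid
(81,154,182): 81+154 > 182 → valid
(107,254,368): 107+254 ≤ 368 → not valid
(29,68,344): 29+68 ≤ 344 → not valid
(149,169,333): 149+169 ≤ 333 → not valid
(180,245,437): 180+245 ≤ 437 → not valid
(144,419,504): 144+419 > 504 → valid
2 of the 8 triples form a triangle.

2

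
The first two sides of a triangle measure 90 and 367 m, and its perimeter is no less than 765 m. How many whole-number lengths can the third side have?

Triangle inequality: 277 < x < 457. Perimeter ≥ 765 gives x ≥ 765 − 90 − 367 = 308.
So 308 ≤ x < 457; integers 308 through 456: 149 values.

149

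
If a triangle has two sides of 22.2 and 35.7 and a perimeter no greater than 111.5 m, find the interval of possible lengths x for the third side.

Triangle inequality alone gives 13.5 < x < 57.9.
The perimeter condition gives x ≤ 111.5 − 22.2 − 35.7 = 53.6.
Intersecting the two: 13.5 < x ≤ 53.6.

13.5 < x ≤ 53.6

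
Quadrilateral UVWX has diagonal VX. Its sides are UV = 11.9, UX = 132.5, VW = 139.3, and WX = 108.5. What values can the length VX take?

From triangle UVX: |11.9 − 132.5| < VX < 11.9 + 132.5, i.e. 120.6 < VX < 144.4.
From triangle WVX: 30.8 < VX < 247.8.
Both must hold, so VX lies in the intersection.

120.6 < VX < 144.4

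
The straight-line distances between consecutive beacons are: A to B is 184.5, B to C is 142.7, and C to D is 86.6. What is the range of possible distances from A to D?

0 ≤ AD ≤ 413.8

The maximum is all hops collinear in one direction: 184.5 + 142.7 + 86.6 = 413.8.
The longest hop is 184.5; the others sum to 229.3. Since 184.5 ≤ 229.3, the path can fold back on itself completely, so the minimum distance is 0.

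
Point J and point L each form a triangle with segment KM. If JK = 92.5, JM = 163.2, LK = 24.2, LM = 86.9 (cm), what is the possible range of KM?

70.7 < KM < 111.1

From triangle JKM: |92.5 − 163.2| < KM < 92.5 + 163.2, i.e. 70.7 < KM < 255.7.
From triangle LKM: 62.7 < KM < 111.1.
Both must hold, so KM lies in the intersection.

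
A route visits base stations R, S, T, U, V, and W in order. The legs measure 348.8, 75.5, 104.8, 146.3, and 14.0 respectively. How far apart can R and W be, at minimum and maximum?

8.2 ≤ RW ≤ 689.4

The maximum is all hops collinear in one direction: 348.8 + 75.5 + 104.8 + 146.3 + 14.0 = 689.4.
The longest hop is 348.8; the others sum to 340.6. Folding the others back against it leaves at least 348.8 − 340.6 = 8.2.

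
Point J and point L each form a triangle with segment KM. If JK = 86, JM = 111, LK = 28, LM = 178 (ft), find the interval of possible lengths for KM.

From triangle JKM: |86 − 111| < KM < 86 + 111, i.e. 25 < KM < 197.
From triangle LKM: 150 < KM < 206.
Both must hold, so KM lies in the intersection.

150 < KM < 197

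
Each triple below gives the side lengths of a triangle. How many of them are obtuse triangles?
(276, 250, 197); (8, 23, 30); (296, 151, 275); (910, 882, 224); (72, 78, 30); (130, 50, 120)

1

(276,250,197): 197²+250² = 101309 > 76176 = 276² → acute
(8,23,30): 8²+23² = 593 < 900 = 30² → obtuse
(296,151,275): 151²+275² = 98426 > 87616 = 296² → acute
(910,882,224): 224²+882² = 828100 = 910² → right
(72,78,30): 30²+72² = 6084 = 78² → right
(130,50,120): 50²+120² = 16900 = 130² → right
1 of the 6 is obtuse.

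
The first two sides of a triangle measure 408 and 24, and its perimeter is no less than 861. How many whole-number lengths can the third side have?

Triangle inequality: 384 < x < 432. Perimeter ≥ 861 gives x ≥ 861 − 408 − 24 = 429.
So 429 ≤ x < 432; integers 429 through 431: 3 values.

3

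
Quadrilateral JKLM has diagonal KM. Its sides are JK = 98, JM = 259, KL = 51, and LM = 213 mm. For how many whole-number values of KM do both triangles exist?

101

From triangle JKM: 161 < KM < 357.
From triangle LKM: 162 < KM < 264.
Intersection: 162 < KM < 264, so integers 163 through 263: 101 values.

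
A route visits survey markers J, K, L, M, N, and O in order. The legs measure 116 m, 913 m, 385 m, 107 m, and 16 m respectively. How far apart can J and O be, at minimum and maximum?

289 ≤ JO ≤ 1537 m

The maximum is all hops collinear in one direction: 116 + 913 + 385 + 107 + 16 = 1537.
The longest hop is 913; the others sum to 624. Folding the others back against it leaves at least 913 − 624 = 289.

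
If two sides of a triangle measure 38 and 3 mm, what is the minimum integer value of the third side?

The third side must be strictly greater than |38 − 3| = 35.
The smallest integer above 35 is 36.

36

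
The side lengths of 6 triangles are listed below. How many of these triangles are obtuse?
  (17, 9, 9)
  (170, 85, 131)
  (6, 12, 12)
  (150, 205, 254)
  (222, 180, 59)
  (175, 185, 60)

(17,9,9): 9²+9² = 162 < 289 = 17² → obtuse
(170,85,131): 85²+131² = 24386 < 28900 = 170² → obtuse
(6,12,12): 6²+12² = 180 > 144 = 12² → acute
(150,205,254): 150²+205² = 64525 > 64516 = 254² → acute
(222,180,59): 59²+180² = 35881 < 49284 = 222² → obtuse
(175,185,60): 60²+175² = 34225 = 185² → right
3 of the 6 are obtuse.

3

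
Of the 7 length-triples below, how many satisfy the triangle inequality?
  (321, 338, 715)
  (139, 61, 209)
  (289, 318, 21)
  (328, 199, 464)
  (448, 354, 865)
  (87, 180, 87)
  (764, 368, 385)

(321,338,715): 321+338 ≤ 715 → not valid
(61,139,209): 61+139 ≤ 209 → not valid
(21,289,318): 21+289 ≤ 318 → not valid
(199,328,464): 199+328 > 464 → valid
(354,448,865): 354+448 ≤ 865 → not valid
(87,87,180): 87+87 ≤ 180 → not valid
(368,385,764): 368+385 ≤ 764 → not valid
1 of the 7 triples forms a triangle.

1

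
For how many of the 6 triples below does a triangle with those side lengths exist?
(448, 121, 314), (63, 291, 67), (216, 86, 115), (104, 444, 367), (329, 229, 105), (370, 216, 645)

(121,314,448): 121+314 ≤ 448 → not valid
(63,67,291): 63+67 ≤ 291 → not valid
(86,115,216): 86+115 ≤ 216 → not valid
(104,367,444): 104+367 > 444 → valid
(105,229,329): 105+229 > 329 → valid
(216,370,645): 216+370 ≤ 645 → not valid
2 of the 6 triples form a triangle.

2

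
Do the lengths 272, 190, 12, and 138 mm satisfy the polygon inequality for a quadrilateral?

A quadrilateral exists iff every side is shorter than the sum of the others — equivalently, the longest side is less than the sum of the rest.
Longest side 272 < 340 (sum of the remaining 3), so yes.

Yes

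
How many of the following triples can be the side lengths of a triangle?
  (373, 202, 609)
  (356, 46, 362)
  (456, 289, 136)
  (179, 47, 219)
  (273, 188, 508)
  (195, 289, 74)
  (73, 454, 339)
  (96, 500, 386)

2

(202,373,609): 202+373 ≤ 609 → not valid
(46,356,362): 46+356 > 362 → valid
(136,289,456): 136+289 ≤ 456 → not valid
(47,179,219): 47+179 > 219 → valid
(188,273,508): 188+273 ≤ 508 → not valid
(74,195,289): 74+195 ≤ 289 → not valid
(73,339,454): 73+339 ≤ 454 → not valid
(96,386,500): 96+386 ≤ 500 → not valid
2 of the 8 triples form a triangle.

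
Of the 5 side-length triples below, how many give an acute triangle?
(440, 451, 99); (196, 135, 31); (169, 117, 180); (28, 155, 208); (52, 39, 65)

(440,451,99): 99²+440² = 203401 = 451² → right
(196,135,31): 31+135 ≤ 196, not a triangle
(169,117,180): 117²+169² = 42250 > 32400 = 180² → acute
(28,155,208): 28+155 ≤ 208, not a triangle
(52,39,65): 39²+52² = 4225 = 65² → right
1 of the 5 is acute.

1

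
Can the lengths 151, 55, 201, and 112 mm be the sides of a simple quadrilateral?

A quadrilateral exists iff every side is shorter than the sum of the others — equivalently, the longest side is less than the sum of the rest.
Longest side 201 < 318 (sum of the remaining 3), so yes.

Yes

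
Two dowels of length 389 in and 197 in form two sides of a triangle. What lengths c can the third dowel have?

By the triangle inequality, c must be less than 389 + 197 = 586 and greater than |389 − 197| = 192.

192 < c < 586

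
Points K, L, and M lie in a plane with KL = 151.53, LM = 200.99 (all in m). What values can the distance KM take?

By the triangle inequality, |151.53 − 200.99| ≤ KM ≤ 151.53 + 200.99.

49.46 ≤ KM ≤ 352.52 m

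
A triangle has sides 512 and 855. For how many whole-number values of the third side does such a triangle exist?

1023

The third side lies in the open interval (343, 1367).
Integers from 344 to 1366 inclusive: 1366 − 344 + 1 = 1023.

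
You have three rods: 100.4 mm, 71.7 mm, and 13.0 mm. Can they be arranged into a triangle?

The longest side is 100.4, but the other two sum to only 84.7.
84.7 < 100.4, so the triangle inequality fails.

No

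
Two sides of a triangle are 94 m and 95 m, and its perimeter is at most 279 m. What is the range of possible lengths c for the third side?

1 < c ≤ 90 m

Triangle inequality alone gives 1 < c < 189.
The perimeter condition gives c ≤ 279 − 94 − 95 = 90.
Intersecting the two: 1 < c ≤ 90.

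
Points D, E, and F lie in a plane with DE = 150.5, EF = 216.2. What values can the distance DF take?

By the triangle inequality, |150.5 − 216.2| ≤ DF ≤ 150.5 + 216.2.

65.7 ≤ DF ≤ 366.7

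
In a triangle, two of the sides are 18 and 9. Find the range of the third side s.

9 < s < 27

By the triangle inequality, s must be less than 18 + 9 = 27 and greater than |18 − 9| = 9.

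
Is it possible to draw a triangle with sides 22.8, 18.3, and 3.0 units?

No

The longest side is 22.8, but the other two sum to only 21.3.
21.3 < 22.8, so the triangle inequality fails.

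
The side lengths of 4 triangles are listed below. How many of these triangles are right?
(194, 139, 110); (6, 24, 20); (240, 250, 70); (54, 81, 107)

(194,139,110): 110²+139² = 31421 < 37636 = 194² → obtuse
(6,24,20): 6²+20² = 436 < 576 = 24² → obtuse
(240,250,70): 70²+240² = 62500 = 250² → right
(54,81,107): 54²+81² = 9477 < 11449 = 107² → obtuse
1 of the 4 is right.

1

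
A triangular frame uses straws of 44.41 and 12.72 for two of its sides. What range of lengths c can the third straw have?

By the triangle inequality, c must be less than 44.41 + 12.72 = 57.13 and greater than |44.41 − 12.72| = 31.69.

31.69 < c < 57.13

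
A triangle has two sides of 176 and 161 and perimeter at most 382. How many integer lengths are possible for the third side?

Triangle inequality: 15 < x < 337. Perimeter ≤ 382 gives x ≤ 382 − 176 − 161 = 45.
So 15 < x ≤ 45; integers 16 through 45: 30 values.

30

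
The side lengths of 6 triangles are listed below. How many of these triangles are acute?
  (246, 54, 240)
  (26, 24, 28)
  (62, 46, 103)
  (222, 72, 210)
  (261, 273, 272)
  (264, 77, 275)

2

(246,54,240): 54²+240² = 60516 = 246² → right
(26,24,28): 24²+26² = 1252 > 784 = 28² → acute
(62,46,103): 46²+62² = 5960 < 10609 = 103² → obtuse
(222,72,210): 72²+210² = 49284 = 222² → right
(261,273,272): 261²+272² = 142105 > 74529 = 273² → acute
(264,77,275): 77²+264² = 75625 = 275² → right
2 of the 6 are acute.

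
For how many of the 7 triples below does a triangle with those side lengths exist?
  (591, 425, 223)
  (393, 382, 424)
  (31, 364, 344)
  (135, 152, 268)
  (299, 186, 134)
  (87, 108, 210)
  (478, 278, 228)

6

(223,425,591): 223+425 > 591 → valid
(382,393,424): 382+393 > 424 → valid
(31,344,364): 31+344 > 364 → valid
(135,152,268): 135+152 > 268 → valid
(134,186,299): 134+186 > 299 → valid
(87,108,210): 87+108 ≤ 210 → not valid
(228,278,478): 228+278 > 478 → valid
6 of the 7 triples form a triangle.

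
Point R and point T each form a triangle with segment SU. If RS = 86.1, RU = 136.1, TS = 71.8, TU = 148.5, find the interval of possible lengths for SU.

From triangle RSU: |86.1 − 136.1| < SU < 86.1 + 136.1, i.e. 50.0 < SU < 222.2.
From triangle TSU: 76.7 < SU < 220.3.
Both must hold, so SU lies in the intersection.

76.7 < SU < 220.3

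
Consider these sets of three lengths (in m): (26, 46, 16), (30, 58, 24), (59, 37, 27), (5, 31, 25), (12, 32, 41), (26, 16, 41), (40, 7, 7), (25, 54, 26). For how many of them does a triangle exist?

3

(16,26,46): 16+26 ≤ 46 → not valid
(24,30,58): 24+30 ≤ 58 → not valid
(27,37,59): 27+37 > 59 → valid
(5,25,31): 5+25 ≤ 31 → not valid
(12,32,41): 12+32 > 41 → valid
(16,26,41): 16+26 > 41 → valid
(7,7,40): 7+7 ≤ 40 → not valid
(25,26,54): 25+26 ≤ 54 → not valid
3 of the 8 triples form a triangle.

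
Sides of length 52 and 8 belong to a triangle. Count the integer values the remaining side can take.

The third side lies in the open interval (44, 60).
Integers from 45 to 59 inclusive: 59 − 45 + 1 = 15.

15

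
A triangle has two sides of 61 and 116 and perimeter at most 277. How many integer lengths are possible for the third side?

45

Triangle inequality: 55 < x < 177. Perimeter ≤ 277 gives x ≤ 277 − 61 − 116 = 100.
So 55 < x ≤ 100; integers 56 through 100: 45 values.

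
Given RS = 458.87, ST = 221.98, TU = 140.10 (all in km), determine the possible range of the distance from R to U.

The maximum is all hops collinear in one direction: 458.87 + 221.98 + 140.10 = 820.95.
The longest hop is 458.87; the others sum to 362.08. Folding the others back against it leaves at least 458.87 − 362.08 = 96.79.

96.79 ≤ RU ≤ 820.95 km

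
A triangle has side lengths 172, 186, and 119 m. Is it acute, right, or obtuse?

Compare the square of the longest side to the sum of squares of the other two: 119² + 172² = 43745 > 34596 = 186².

acute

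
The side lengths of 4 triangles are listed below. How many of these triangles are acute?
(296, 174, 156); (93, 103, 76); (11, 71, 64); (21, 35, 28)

(296,174,156): 156²+174² = 54612 < 87616 = 296² → obtuse
(93,103,76): 76²+93² = 14425 > 10609 = 103² → acute
(11,71,64): 11²+64² = 4217 < 5041 = 71² → obtuse
(21,35,28): 21²+28² = 1225 = 35² → right
1 of the 4 is acute.

1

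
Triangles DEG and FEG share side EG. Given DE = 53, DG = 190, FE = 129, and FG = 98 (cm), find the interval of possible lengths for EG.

137 < EG < 227

From triangle DEG: |53 − 190| < EG < 53 + 190, i.e. 137 < EG < 243.
From triangle FEG: 31 < EG < 227.
Both must hold, so EG lies in the intersection.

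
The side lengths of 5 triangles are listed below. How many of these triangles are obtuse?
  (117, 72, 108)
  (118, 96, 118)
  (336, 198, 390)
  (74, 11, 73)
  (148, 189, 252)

(117,72,108): 72²+108² = 16848 > 13689 = 117² → acute
(118,96,118): 96²+118² = 23140 > 13924 = 118² → acute
(336,198,390): 198²+336² = 152100 = 390² → right
(74,11,73): 11²+73² = 5450 < 5476 = 74² → obtuse
(148,189,252): 148²+189² = 57625 < 63504 = 252² → obtuse
2 of the 5 are obtuse.

2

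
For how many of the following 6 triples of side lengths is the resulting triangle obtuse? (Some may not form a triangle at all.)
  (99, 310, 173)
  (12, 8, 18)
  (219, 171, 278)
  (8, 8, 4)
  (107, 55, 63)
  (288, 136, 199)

(99,310,173): 99+173 ≤ 310, not a triangle
(12,8,18): 8²+12² = 208 < 324 = 18² → obtuse
(219,171,278): 171²+219² = 77202 < 77284 = 278² → obtuse
(8,8,4): 4²+8² = 80 > 64 = 8² → acute
(107,55,63): 55²+63² = 6994 < 11449 = 107² → obtuse
(288,136,199): 136²+199² = 58097 < 82944 = 288² → obtuse
4 of the 6 are obtuse.

4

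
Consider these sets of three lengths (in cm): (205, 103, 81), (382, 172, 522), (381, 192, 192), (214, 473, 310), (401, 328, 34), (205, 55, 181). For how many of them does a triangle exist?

4

(81,103,205): 81+103 ≤ 205 → not valid
(172,382,522): 172+382 > 522 → valid
(192,192,381): 192+192 > 381 → valid
(214,310,473): 214+310 > 473 → valid
(34,328,401): 34+328 ≤ 401 → not valid
(55,181,205): 55+181 > 205 → valid
4 of the 6 triples form a triangle.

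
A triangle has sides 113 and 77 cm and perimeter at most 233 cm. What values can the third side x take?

Triangle inequality alone gives 36 < x < 190.
The perimeter condition gives x ≤ 233 − 113 − 77 = 43.
Intersecting the two: 36 < x ≤ 43.

36 < x ≤ 43 cm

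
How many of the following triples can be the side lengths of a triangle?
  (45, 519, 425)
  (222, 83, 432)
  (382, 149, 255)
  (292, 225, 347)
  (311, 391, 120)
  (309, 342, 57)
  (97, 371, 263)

(45,425,519): 45+425 ≤ 519 → not valid
(83,222,432): 83+222 ≤ 432 → not valid
(149,255,382): 149+255 > 382 → valid
(225,292,347): 225+292 > 347 → valid
(120,311,391): 120+311 > 391 → valid
(57,309,342): 57+309 > 342 → valid
(97,263,371): 97+263 ≤ 371 → not valid
4 of the 7 triples form a triangle.

4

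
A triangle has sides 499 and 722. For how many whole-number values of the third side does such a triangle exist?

997

The third side lies in the open interval (223, 1221).
Integers from 224 to 1220 inclusive: 1220 − 224 + 1 = 997.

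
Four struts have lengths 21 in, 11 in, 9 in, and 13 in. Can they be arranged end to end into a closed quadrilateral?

Yes

A quadrilateral exists iff every side is shorter than the sum of the others — equivalently, the longest side is less than the sum of the rest.
Longest side 21 < 33 (sum of the remaining 3), so yes.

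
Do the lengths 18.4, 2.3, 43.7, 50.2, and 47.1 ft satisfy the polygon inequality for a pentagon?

A pentagon exists iff every side is shorter than the sum of the others — equivalently, the longest side is less than the sum of the rest.
Longest side 50.2 < 111.5 (sum of the remaining 4), so yes.

Yes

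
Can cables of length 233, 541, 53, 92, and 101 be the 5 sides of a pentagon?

No

For a pentagon, each side must be shorter than the sum of the others.
Here the longest side is 541, but the remaining 4 sides sum to only 479.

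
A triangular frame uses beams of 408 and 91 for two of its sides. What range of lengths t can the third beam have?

317 < t < 499

By the triangle inequality, t must be less than 408 + 91 = 499 and greater than |408 − 91| = 317.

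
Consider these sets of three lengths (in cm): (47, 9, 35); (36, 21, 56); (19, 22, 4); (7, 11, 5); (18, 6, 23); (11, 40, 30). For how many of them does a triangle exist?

(9,35,47): 9+35 ≤ 47 → not valid
(21,36,56): 21+36 > 56 → valid
(4,19,22): 4+19 > 22 → valid
(5,7,11): 5+7 > 11 → valid
(6,18,23): 6+18 > 23 → valid
(11,30,40): 11+30 > 40 → valid
5 of the 6 triples form a triangle.

5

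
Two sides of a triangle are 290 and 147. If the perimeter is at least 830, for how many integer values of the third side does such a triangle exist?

44

Triangle inequality: 143 < x < 437. Perimeter ≥ 830 gives x ≥ 830 − 290 − 147 = 393.
So 393 ≤ x < 437; integers 393 through 436: 44 values.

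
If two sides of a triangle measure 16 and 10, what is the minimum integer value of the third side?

The third side must be strictly greater than |16 − 10| = 6.
The smallest integer above 6 is 7.

7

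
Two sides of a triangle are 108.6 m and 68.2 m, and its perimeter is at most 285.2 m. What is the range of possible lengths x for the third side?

Triangle inequality alone gives 40.4 < x < 176.8.
The perimeter condition gives x ≤ 285.2 − 108.6 − 68.2 = 108.4.
Intersecting the two: 40.4 < x ≤ 108.4.

40.4 < x ≤ 108.4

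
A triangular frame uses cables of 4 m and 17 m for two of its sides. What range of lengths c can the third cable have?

By the triangle inequality, c must be less than 4 + 17 = 21 and greater than |4 − 17| = 13.

13 < c < 21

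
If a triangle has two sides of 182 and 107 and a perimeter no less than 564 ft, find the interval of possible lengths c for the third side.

Triangle inequality alone gives 75 < c < 289.
The perimeter condition gives c ≥ 564 − 182 − 107 = 275.
Intersecting the two: 275 ≤ c < 289.

275 ≤ c < 289 ft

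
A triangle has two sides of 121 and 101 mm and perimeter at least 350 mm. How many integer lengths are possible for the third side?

94

Triangle inequality: 20 < x < 222. Perimeter ≥ 350 gives x ≥ 350 − 121 − 101 = 128.
So 128 ≤ x < 222; integers 128 through 221: 94 values.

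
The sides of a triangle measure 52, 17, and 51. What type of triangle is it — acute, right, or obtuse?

Compare the square of the longest side to the sum of squares of the other two: 17² + 51² = 2890 > 2704 = 52².

acute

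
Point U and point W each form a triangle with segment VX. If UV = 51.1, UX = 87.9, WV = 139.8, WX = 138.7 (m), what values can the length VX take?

From triangle UVX: |51.1 − 87.9| < VX < 51.1 + 87.9, i.e. 36.8 < VX < 139.0.
From triangle WVX: 1.1 < VX < 278.5.
Both must hold, so VX lies in the intersection.

36.8 < VX < 139.0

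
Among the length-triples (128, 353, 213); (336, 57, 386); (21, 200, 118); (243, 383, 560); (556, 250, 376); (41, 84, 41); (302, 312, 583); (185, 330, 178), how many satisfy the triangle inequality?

(128,213,353): 128+213 ≤ 353 → not valid
(57,336,386): 57+336 > 386 → valid
(21,118,200): 21+118 ≤ 200 → not valid
(243,383,560): 243+383 > 560 → valid
(250,376,556): 250+376 > 556 → valid
(41,41,84): 41+41 ≤ 84 → not valid
(302,312,583): 302+312 > 583 → valid
(178,185,330): 178+185 > 330 → valid
5 of the 8 triples form a triangle.

5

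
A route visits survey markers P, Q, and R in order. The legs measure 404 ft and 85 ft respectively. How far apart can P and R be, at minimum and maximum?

By the triangle inequality, |404 − 85| ≤ PR ≤ 404 + 85.

319 ≤ PR ≤ 489 ft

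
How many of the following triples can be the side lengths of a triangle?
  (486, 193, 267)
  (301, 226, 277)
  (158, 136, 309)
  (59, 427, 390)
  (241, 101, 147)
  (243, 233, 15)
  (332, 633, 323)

(193,267,486): 193+267 ≤ 486 → not valid
(226,277,301): 226+277 > 301 → valid
(136,158,309): 136+158 ≤ 309 → not valid
(59,390,427): 59+390 > 427 → valid
(101,147,241): 101+147 > 241 → valid
(15,233,243): 15+233 > 243 → valid
(323,332,633): 323+332 > 633 → valid
5 of the 7 triples form a triangle.

5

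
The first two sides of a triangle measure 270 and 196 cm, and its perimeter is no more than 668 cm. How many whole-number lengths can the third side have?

128

Triangle inequality: 74 < x < 466. Perimeter ≤ 668 gives x ≤ 668 − 270 − 196 = 202.
So 74 < x ≤ 202; integers 75 through 202: 128 values.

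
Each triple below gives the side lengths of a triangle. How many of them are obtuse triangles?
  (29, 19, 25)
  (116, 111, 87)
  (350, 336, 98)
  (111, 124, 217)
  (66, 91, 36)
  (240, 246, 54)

(29,19,25): 19²+25² = 986 > 841 = 29² → acute
(116,111,87): 87²+111² = 19890 > 13456 = 116² → acute
(350,336,98): 98²+336² = 122500 = 350² → right
(111,124,217): 111²+124² = 27697 < 47089 = 217² → obtuse
(66,91,36): 36²+66² = 5652 < 8281 = 91² → obtuse
(240,246,54): 54²+240² = 60516 = 246² → right
2 of the 6 are obtuse.

2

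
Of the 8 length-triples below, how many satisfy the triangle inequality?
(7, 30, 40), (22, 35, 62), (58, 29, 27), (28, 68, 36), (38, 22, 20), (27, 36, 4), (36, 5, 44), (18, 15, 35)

1

(7,30,40): 7+30 ≤ 40 → not valid
(22,35,62): 22+35 ≤ 62 → not valid
(27,29,58): 27+29 ≤ 58 → not valid
(28,36,68): 28+36 ≤ 68 → not valid
(20,22,38): 20+22 > 38 → valid
(4,27,36): 4+27 ≤ 36 → not valid
(5,36,44): 5+36 ≤ 44 → not valid
(15,18,35): 15+18 ≤ 35 → not valid
1 of the 8 triples forms a triangle.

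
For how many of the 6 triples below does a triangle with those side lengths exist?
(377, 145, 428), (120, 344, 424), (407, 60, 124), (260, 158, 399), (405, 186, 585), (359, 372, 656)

(145,377,428): 145+377 > 428 → valid
(120,344,424): 120+344 > 424 → valid
(60,124,407): 60+124 ≤ 407 → not valid
(158,260,399): 158+260 > 399 → valid
(186,405,585): 186+405 > 585 → valid
(359,372,656): 359+372 > 656 → valid
5 of the 6 triples form a triangle.

5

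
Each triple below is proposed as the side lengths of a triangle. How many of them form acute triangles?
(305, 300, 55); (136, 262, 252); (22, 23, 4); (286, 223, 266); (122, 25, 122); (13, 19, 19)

4

(305,300,55): 55²+300² = 93025 = 305² → right
(136,262,252): 136²+252² = 82000 > 68644 = 262² → acute
(22,23,4): 4²+22² = 500 < 529 = 23² → obtuse
(286,223,266): 223²+266² = 120485 > 81796 = 286² → acute
(122,25,122): 25²+122² = 15509 > 14884 = 122² → acute
(13,19,19): 13²+19² = 530 > 361 = 19² → acute
4 of the 6 are acute.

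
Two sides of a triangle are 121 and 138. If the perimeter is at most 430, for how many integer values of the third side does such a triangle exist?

Triangle inequality: 17 < x < 259. Perimeter ≤ 430 gives x ≤ 430 − 121 − 138 = 171.
So 17 < x ≤ 171; integers 18 through 171: 154 values.

154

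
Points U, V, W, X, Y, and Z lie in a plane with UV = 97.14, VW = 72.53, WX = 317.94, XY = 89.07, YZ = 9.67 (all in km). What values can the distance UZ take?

The maximum is all hops collinear in one direction: 97.14 + 72.53 + 317.94 + 89.07 + 9.67 = 586.35.
The longest hop is 317.94; the others sum to 268.41. Folding the others back against it leaves at least 317.94 − 268.41 = 49.53.

49.53 ≤ UZ ≤ 586.35 km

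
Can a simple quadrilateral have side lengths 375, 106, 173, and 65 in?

No

For a quadrilateral, each side must be shorter than the sum of the others.
Here the longest side is 375, but the remaining 3 sides sum to only 344.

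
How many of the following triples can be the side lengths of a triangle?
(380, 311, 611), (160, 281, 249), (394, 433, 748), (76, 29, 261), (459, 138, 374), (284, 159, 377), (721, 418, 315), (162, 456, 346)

7

(311,380,611): 311+380 > 611 → valid
(160,249,281): 160+249 > 281 → valid
(394,433,748): 394+433 > 748 → valid
(29,76,261): 29+76 ≤ 261 → not valid
(138,374,459): 138+374 > 459 → valid
(159,284,377): 159+284 > 377 → valid
(315,418,721): 315+418 > 721 → valid
(162,346,456): 162+346 > 456 → valid
7 of the 8 triples form a triangle.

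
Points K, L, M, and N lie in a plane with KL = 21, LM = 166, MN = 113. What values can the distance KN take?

32 ≤ KN ≤ 300

The maximum is all hops collinear in one direction: 21 + 166 + 113 = 300.
The longest hop is 166; the others sum to 134. Folding the others back against it leaves at least 166 − 134 = 32.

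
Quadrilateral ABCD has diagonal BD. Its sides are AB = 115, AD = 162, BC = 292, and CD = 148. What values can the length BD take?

From triangle ABD: |115 − 162| < BD < 115 + 162, i.e. 47 < BD < 277.
From triangle CBD: 144 < BD < 440.
Both must hold, so BD lies in the intersection.

144 < BD < 277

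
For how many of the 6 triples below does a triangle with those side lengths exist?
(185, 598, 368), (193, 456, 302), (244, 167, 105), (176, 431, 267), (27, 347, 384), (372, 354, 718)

(185,368,598): 185+368 ≤ 598 → not valid
(193,302,456): 193+302 > 456 → valid
(105,167,244): 105+167 > 244 → valid
(176,267,431): 176+267 > 431 → valid
(27,347,384): 27+347 ≤ 384 → not valid
(354,372,718): 354+372 > 718 → valid
4 of the 6 triples form a triangle.

4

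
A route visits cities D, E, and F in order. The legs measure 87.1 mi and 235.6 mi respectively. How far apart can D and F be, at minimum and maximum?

By the triangle inequality, |87.1 − 235.6| ≤ DF ≤ 87.1 + 235.6.

148.5 ≤ DF ≤ 322.7 mi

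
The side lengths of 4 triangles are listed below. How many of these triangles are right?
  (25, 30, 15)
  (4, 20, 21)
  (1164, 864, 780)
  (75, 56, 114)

1

(25,30,15): 15²+25² = 850 < 900 = 30² → obtuse
(4,20,21): 4²+20² = 416 < 441 = 21² → obtuse
(1164,864,780): 780²+864² = 1354896 = 1164² → right
(75,56,114): 56²+75² = 8761 < 12996 = 114² → obtuse
1 of the 4 is right.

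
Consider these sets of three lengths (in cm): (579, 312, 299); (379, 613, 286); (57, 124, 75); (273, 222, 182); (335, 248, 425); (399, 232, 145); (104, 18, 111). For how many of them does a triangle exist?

6

(299,312,579): 299+312 > 579 → valid
(286,379,613): 286+379 > 613 → valid
(57,75,124): 57+75 > 124 → valid
(182,222,273): 182+222 > 273 → valid
(248,335,425): 248+335 > 425 → valid
(145,232,399): 145+232 ≤ 399 → not valid
(18,104,111): 18+104 > 111 → valid
6 of the 7 triples form a triangle.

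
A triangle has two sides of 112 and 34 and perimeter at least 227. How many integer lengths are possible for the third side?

Triangle inequality: 78 < x < 146. Perimeter ≥ 227 gives x ≥ 227 − 112 − 34 = 81.
So 81 ≤ x < 146; integers 81 through 145: 65 values.

65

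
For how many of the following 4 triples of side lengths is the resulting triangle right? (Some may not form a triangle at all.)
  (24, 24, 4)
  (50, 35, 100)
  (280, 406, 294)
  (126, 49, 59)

1

(24,24,4): 4²+24² = 592 > 576 = 24² → acute
(50,35,100): 35+50 ≤ 100, not a triangle
(280,406,294): 280²+294² = 164836 = 406² → right
(126,49,59): 49+59 ≤ 126, not a triangle
1 of the 4 is right.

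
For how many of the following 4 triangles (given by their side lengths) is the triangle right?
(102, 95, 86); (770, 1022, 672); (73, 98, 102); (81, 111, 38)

(102,95,86): 86²+95² = 16421 > 10404 = 102² → acute
(770,1022,672): 672²+770² = 1044484 = 1022² → right
(73,98,102): 73²+98² = 14933 > 10404 = 102² → acute
(81,111,38): 38²+81² = 8005 < 12321 = 111² → obtuse
1 of the 4 is right.

1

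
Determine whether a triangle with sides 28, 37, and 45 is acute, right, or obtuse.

Compare the square of the longest side to the sum of squares of the other two: 28² + 37² = 2153 > 2025 = 45².

acute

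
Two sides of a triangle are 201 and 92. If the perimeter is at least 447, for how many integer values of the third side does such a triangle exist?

139

Triangle inequality: 109 < x < 293. Perimeter ≥ 447 gives x ≥ 447 − 201 − 92 = 154.
So 154 ≤ x < 293; integers 154 through 292: 139 values.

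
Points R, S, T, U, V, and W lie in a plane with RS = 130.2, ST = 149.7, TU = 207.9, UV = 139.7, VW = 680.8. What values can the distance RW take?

53.3 ≤ RW ≤ 1308.3

The maximum is all hops collinear in one direction: 130.2 + 149.7 + 207.9 + 139.7 + 680.8 = 1308.3.
The longest hop is 680.8; the others sum to 627.5. Folding the others back against it leaves at least 680.8 − 627.5 = 53.3.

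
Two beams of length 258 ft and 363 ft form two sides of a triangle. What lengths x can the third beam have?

105 < x < 621

By the triangle inequality, x must be less than 258 + 363 = 621 and greater than |258 − 363| = 105.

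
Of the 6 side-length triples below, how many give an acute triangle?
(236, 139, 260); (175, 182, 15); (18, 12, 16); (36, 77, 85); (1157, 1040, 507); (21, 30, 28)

(236,139,260): 139²+236² = 75017 > 67600 = 260² → acute
(175,182,15): 15²+175² = 30850 < 33124 = 182² → obtuse
(18,12,16): 12²+16² = 400 > 324 = 18² → acute
(36,77,85): 36²+77² = 7225 = 85² → right
(1157,1040,507): 507²+1040² = 1338649 = 1157² → right
(21,30,28): 21²+28² = 1225 > 900 = 30² → acute
3 of the 6 are acute.

3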